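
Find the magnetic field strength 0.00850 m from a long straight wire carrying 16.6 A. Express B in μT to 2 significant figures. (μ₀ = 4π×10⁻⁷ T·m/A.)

B ≈ 390 μT

For an infinitely long straight wire, B = μ₀I/(2πd).
B = (4π×10⁻⁷ × 16.6) / (2π × 0.0085) = 3.91×10⁻⁴ T.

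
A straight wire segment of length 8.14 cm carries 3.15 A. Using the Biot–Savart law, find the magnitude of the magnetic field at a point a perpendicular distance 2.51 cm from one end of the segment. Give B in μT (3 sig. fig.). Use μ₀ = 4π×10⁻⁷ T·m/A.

For a finite straight segment, B = (μ₀I/4πd)(sinθ₁ + sinθ₂), where θ₁, θ₂ are the angles from the perpendicular to each end.
The perpendicular foot is at one end, so the two end-offsets along the wire are 0 and L = 0.0814 m.
sinθ₁ = 0/√(0²+0.0251²) = 0.0000; sinθ₂ = 0.0814/√(0.0814²+0.0251²) = 0.9556.
B = (4π×10⁻⁷ × 3.15) / (4π × 0.0251) × (0.0000 + 0.9556) = 1.20×10⁻⁵ T.

B ≈ 12.0 μT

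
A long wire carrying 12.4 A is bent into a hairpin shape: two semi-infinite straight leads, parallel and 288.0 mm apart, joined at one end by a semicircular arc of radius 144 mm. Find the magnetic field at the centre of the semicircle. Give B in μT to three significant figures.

The semicircular arc contributes B_arc = μ₀I·π/(4πR) = μ₀I/(4R) = 2.71×10⁻⁵ T.
Each semi-infinite lead is at perpendicular distance R = 0.144 m from the centre, with the perpendicular foot at its near end, so it contributes μ₀I/(4πR); both point the same way, together 1.72×10⁻⁵ T.
Arc and leads all point the same direction: B = 2.71×10⁻⁵ + 1.72×10⁻⁵ = 4.43×10⁻⁵ T.

B ≈ 44.3 μT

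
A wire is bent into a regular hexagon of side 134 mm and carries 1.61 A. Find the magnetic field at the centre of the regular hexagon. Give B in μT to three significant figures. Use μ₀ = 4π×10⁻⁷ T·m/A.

B ≈ 8.32 μT

Each side is a finite straight segment at perpendicular distance d = a/(2 tan(π/6)) = 0.116 m from the centre, with end-angles ±π/6.
One side contributes B₁ = (μ₀I/4πd)·2 sin(π/6) = 1.39×10⁻⁶ T.
All 6 sides add in the same direction: B = 6 × 1.39×10⁻⁶ = 8.32×10⁻⁶ T.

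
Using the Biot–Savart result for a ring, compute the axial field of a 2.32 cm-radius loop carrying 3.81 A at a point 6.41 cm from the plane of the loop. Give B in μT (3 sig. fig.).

On the axis of a circular loop, B = μ₀IR² / [2(R²+z²)^(3/2)].
R² + z² = (0.0232)² + (0.0641)² = 0.004647 m², and (R²+z²)^(3/2) = 3.17×10⁻⁴ m³.
B = (4π×10⁻⁷ × 3.81 × 0.0005382) / (2 × 3.17×10⁻⁴) = 4.07×10⁻⁶ T.

B ≈ 4.07 μT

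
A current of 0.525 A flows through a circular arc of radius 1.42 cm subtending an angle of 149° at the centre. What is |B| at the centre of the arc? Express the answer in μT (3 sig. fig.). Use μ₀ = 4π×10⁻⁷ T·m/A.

The Biot–Savart field of a circular arc at its centre is B = μ₀Iφ/(4πR), with φ = 2.601 rad.
B = (4π×10⁻⁷ × 0.525 × 2.601) / (4π × 0.0142) = 9.61×10⁻⁶ T.

B ≈ 9.61 μT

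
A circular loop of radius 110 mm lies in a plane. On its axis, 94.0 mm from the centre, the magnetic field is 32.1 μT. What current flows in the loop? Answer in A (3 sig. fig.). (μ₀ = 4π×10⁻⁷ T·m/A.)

I ≈ 12.8 A

On the axis of a loop, B = μ₀IR²/[2(R²+z²)^(3/2)], so I = 2B(R²+z²)^(3/2)/(μ₀R²).
R² + z² = 0.0121 + 0.008836 = 0.02094 m²; raised to 3/2 gives 3.03×10⁻³ m³.
I = 2 × 3.21×10⁻⁵ × 3.03×10⁻³ / (1.26×10⁻⁶ × 0.0121) = 12.8 A.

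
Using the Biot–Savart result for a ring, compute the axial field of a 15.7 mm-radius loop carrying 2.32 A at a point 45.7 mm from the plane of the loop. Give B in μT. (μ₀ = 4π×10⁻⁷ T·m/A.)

B ≈ 3.18 μT

On the axis of a circular loop, B = μ₀IR² / [2(R²+z²)^(3/2)].
R² + z² = (0.0157)² + (0.0457)² = 0.002335 m², and (R²+z²)^(3/2) = 1.13×10⁻⁴ m³.
B = (4π×10⁻⁷ × 2.32 × 0.0002465) / (2 × 1.13×10⁻⁴) = 3.18×10⁻⁶ T.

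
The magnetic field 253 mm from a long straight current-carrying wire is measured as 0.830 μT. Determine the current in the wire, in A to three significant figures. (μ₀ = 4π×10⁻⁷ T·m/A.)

I ≈ 1.05 A

For a long straight wire B = μ₀I/(2πd), so I = 2πdB/μ₀.
I = 2π × 0.253 × 8.30×10⁻⁷ / (4π×10⁻⁷) = 1.05 A.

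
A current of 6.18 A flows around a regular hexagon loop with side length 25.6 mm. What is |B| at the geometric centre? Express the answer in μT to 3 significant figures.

B ≈ 167 μT

Each side is a finite straight segment at perpendicular distance d = a/(2 tan(π/6)) = 0.02217 m from the centre, with end-angles ±π/6.
One side contributes B₁ = (μ₀I/4πd)·2 sin(π/6) = 2.79×10⁻⁵ T.
All 6 sides add in the same direction: B = 6 × 2.79×10⁻⁵ = 1.67×10⁻⁴ T.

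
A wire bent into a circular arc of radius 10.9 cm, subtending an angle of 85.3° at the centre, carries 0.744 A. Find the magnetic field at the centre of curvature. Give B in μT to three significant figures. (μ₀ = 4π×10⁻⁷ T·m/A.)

B ≈ 1.02 μT

The Biot–Savart field of a circular arc at its centre is B = μ₀Iφ/(4πR), with φ = 1.489 rad.
B = (4π×10⁻⁷ × 0.744 × 1.489) / (4π × 0.109) = 1.02×10⁻⁶ T.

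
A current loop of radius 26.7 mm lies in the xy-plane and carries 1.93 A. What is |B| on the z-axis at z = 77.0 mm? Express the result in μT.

B ≈ 1.60 μT

On the axis of a circular loop, B = μ₀IR² / [2(R²+z²)^(3/2)].
R² + z² = (0.0267)² + (0.077)² = 0.006642 m², and (R²+z²)^(3/2) = 5.41×10⁻⁴ m³.
B = (4π×10⁻⁷ × 1.93 × 0.0007129) / (2 × 5.41×10⁻⁴) = 1.60×10⁻⁶ T.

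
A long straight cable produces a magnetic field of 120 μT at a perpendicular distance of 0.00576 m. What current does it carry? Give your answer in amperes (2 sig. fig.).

I ≈ 3.5 A

For a long straight wire B = μ₀I/(2πd), so I = 2πdB/μ₀.
I = 2π × 0.00576 × 1.20×10⁻⁴ / (4π×10⁻⁷) = 3.46 A.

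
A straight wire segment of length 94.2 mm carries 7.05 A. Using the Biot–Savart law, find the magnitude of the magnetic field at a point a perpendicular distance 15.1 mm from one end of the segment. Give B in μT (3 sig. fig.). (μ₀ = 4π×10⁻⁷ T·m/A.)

For a finite straight segment, B = (μ₀I/4πd)(sinθ₁ + sinθ₂), where θ₁, θ₂ are the angles from the perpendicular to each end.
The perpendicular foot is at one end, so the two end-offsets along the wire are 0 and L = 0.0942 m.
sinθ₁ = 0/√(0²+0.0151²) = 0.0000; sinθ₂ = 0.0942/√(0.0942²+0.0151²) = 0.9874.
B = (4π×10⁻⁷ × 7.05) / (4π × 0.0151) × (0.0000 + 0.9874) = 4.61×10⁻⁵ T.

B ≈ 46.1 μT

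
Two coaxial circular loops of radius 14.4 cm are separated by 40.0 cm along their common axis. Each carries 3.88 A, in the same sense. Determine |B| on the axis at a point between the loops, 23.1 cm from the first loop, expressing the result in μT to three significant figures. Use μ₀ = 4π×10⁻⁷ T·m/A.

B ≈ 7.12 μT

Each loop contributes B = μ₀IR²/[2(R²+z²)^(3/2)] on the axis, with z measured from that loop.
Loop 1 (z = 0.231 m): B₁ = 2.51×10⁻⁶ T. Loop 2 (z = 0.169 m): B₂ = 4.62×10⁻⁶ T.
The fields add: B = B₁ + B₂ = 7.12×10⁻⁶ T.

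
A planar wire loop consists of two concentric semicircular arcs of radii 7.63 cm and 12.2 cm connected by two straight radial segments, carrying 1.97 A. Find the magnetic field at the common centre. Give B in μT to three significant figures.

B ≈ 3.04 μT

The radial connectors point toward the centre, so dl × r̂ = 0 and they contribute nothing.
Each semicircle gives μ₀I/(4R): inner arc 8.11×10⁻⁶ T, outer arc 5.07×10⁻⁶ T.
The two arcs carry current in opposite angular senses, so their fields oppose: B = |8.11×10⁻⁶ − 5.07×10⁻⁶| = 3.04×10⁻⁶ T.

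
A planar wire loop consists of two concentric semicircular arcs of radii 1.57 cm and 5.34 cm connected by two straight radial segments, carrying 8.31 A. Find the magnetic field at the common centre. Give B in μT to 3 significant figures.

B ≈ 117 μT

The radial connectors point toward the centre, so dl × r̂ = 0 and they contribute nothing.
Each semicircle gives μ₀I/(4R): inner arc 1.66×10⁻⁴ T, outer arc 4.89×10⁻⁵ T.
The two arcs carry current in opposite angular senses, so their fields oppose: B = |1.66×10⁻⁴ − 4.89×10⁻⁵| = 1.17×10⁻⁴ T.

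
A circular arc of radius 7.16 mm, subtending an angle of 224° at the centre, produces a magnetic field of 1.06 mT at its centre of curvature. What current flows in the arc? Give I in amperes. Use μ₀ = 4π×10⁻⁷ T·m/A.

For a circular arc, B = μ₀Iφ/(4πR) with φ in radians; here φ = 3.91 rad.
So I = 4πRB/(μ₀φ) = 4π × 0.00716 × 1.06×10⁻³ / (4π×10⁻⁷ × 3.91) = 19.4 A.

I ≈ 19.4 A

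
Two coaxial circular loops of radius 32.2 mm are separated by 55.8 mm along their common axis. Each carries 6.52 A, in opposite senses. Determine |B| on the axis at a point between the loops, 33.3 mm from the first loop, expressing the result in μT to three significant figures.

Each loop contributes B = μ₀IR²/[2(R²+z²)^(3/2)] on the axis, with z measured from that loop.
Loop 1 (z = 0.0333 m): B₁ = 4.27×10⁻⁵ T. Loop 2 (z = 0.0225 m): B₂ = 7.01×10⁻⁵ T.
The fields oppose: B = |B₁ − B₂| = 2.73×10⁻⁵ T.

B ≈ 27.3 μT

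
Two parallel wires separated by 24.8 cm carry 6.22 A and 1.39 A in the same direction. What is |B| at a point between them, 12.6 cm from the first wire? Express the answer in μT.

Each long wire gives B = μ₀I/(2πd). Distances are d₁ = 0.126 m and d₂ = 0.122 m.
B₁ = 9.87×10⁻⁶ T, B₂ = 2.28×10⁻⁶ T.
Between parallel currents the two contributions point in opposite directions, so they subtract. B = |B₁ − B₂| = |9.87×10⁻⁶ − 2.28×10⁻⁶| = 7.59×10⁻⁶ T.

B ≈ 7.59 μT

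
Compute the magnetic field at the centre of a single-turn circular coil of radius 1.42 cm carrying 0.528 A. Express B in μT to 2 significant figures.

At the centre of a circular loop the Biot–Savart law gives B = μ₀I/(2R).
B = (4π×10⁻⁷ × 0.528) / (2 × 0.0142) = 2.34×10⁻⁵ T.

B ≈ 23 μT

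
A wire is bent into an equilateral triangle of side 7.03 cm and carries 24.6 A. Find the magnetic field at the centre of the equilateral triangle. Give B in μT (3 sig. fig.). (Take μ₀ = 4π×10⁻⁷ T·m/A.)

Each side is a finite straight segment at perpendicular distance d = a/(2 tan(π/3)) = 0.02029 m from the centre, with end-angles ±π/3.
One side contributes B₁ = (μ₀I/4πd)·2 sin(π/3) = 2.10×10⁻⁴ T.
All 3 sides add in the same direction: B = 3 × 2.10×10⁻⁴ = 6.30×10⁻⁴ T.

B ≈ 630 μT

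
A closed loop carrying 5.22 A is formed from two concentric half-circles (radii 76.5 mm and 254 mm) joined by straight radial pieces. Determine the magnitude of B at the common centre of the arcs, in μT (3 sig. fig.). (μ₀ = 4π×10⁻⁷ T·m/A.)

B ≈ 15.0 μT

The radial connectors point toward the centre, so dl × r̂ = 0 and they contribute nothing.
Each semicircle gives μ₀I/(4R): inner arc 2.14×10⁻⁵ T, outer arc 6.46×10⁻⁶ T.
The two arcs carry current in opposite angular senses, so their fields oppose: B = |2.14×10⁻⁵ − 6.46×10⁻⁶| = 1.50×10⁻⁵ T.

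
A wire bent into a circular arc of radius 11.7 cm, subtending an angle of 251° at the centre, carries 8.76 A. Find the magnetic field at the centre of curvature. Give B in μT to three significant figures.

B ≈ 32.8 μT

The Biot–Savart field of a circular arc at its centre is B = μ₀Iφ/(4πR), with φ = 4.381 rad.
B = (4π×10⁻⁷ × 8.76 × 4.381) / (4π × 0.117) = 3.28×10⁻⁵ T.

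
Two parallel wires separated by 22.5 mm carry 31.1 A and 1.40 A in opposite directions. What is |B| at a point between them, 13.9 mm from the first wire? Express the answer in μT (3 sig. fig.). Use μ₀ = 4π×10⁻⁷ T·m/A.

Each long wire gives B = μ₀I/(2πd). Distances are d₁ = 0.0139 m and d₂ = 0.0086 m.
B₁ = 4.47×10⁻⁴ T, B₂ = 3.26×10⁻⁵ T.
Between antiparallel currents both contributions point the same way, so they add. B = B₁ + B₂ = 4.47×10⁻⁴ + 3.26×10⁻⁵ = 4.80×10⁻⁴ T.

B ≈ 480 μT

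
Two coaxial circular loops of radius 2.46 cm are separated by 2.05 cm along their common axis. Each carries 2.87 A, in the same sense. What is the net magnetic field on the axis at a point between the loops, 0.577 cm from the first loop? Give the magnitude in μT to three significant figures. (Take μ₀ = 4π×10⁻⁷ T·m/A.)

B ≈ 114 μT

Each loop contributes B = μ₀IR²/[2(R²+z²)^(3/2)] on the axis, with z measured from that loop.
Loop 1 (z = 0.00577 m): B₁ = 6.76×10⁻⁵ T. Loop 2 (z = 0.01473 m): B₂ = 4.63×10⁻⁵ T.
The fields add: B = B₁ + B₂ = 1.14×10⁻⁴ T.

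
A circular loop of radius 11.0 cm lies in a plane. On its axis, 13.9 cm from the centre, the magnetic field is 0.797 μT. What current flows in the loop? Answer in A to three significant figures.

I ≈ 0.584 A

On the axis of a loop, B = μ₀IR²/[2(R²+z²)^(3/2)], so I = 2B(R²+z²)^(3/2)/(μ₀R²).
R² + z² = 0.0121 + 0.01932 = 0.03142 m²; raised to 3/2 gives 5.57×10⁻³ m³.
I = 2 × 7.97×10⁻⁷ × 5.57×10⁻³ / (1.26×10⁻⁶ × 0.0121) = 0.584 A.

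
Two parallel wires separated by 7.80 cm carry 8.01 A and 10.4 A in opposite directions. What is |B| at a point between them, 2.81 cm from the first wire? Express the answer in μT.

B ≈ 98.7 μT

Each long wire gives B = μ₀I/(2πd). Distances are d₁ = 0.0281 m and d₂ = 0.0499 m.
B₁ = 5.70×10⁻⁵ T, B₂ = 4.17×10⁻⁵ T.
Between antiparallel currents both contributions point the same way, so they add. B = B₁ + B₂ = 5.70×10⁻⁵ + 4.17×10⁻⁵ = 9.87×10⁻⁵ T.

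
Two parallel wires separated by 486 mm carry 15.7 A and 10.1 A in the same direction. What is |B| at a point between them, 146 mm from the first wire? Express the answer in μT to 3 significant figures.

Each long wire gives B = μ₀I/(2πd). Distances are d₁ = 0.146 m and d₂ = 0.34 m.
B₁ = 2.15×10⁻⁵ T, B₂ = 5.94×10⁻⁶ T.
Between parallel currents the two contributions point in opposite directions, so they subtract. B = |B₁ − B₂| = |2.15×10⁻⁵ − 5.94×10⁻⁶| = 1.56×10⁻⁵ T.

B ≈ 15.6 μT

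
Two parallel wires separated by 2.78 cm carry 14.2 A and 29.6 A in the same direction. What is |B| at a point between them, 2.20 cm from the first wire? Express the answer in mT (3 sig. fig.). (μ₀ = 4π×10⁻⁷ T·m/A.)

B ≈ 0.892 mT

Each long wire gives B = μ₀I/(2πd). Distances are d₁ = 0.022 m and d₂ = 0.0058 m.
B₁ = 1.29×10⁻⁴ T, B₂ = 1.02×10⁻³ T.
Between parallel currents the two contributions point in opposite directions, so they subtract. B = |B₁ − B₂| = |1.29×10⁻⁴ − 1.02×10⁻³| = 8.92×10⁻⁴ T.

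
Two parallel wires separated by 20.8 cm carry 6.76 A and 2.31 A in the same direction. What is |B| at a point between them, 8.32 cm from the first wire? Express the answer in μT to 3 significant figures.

B ≈ 12.5 μT

Each long wire gives B = μ₀I/(2πd). Distances are d₁ = 0.0832 m and d₂ = 0.1248 m.
B₁ = 1.62×10⁻⁵ T, B₂ = 3.70×10⁻⁶ T.
Between parallel currents the two contributions point in opposite directions, so they subtract. B = |B₁ − B₂| = |1.62×10⁻⁵ − 3.70×10⁻⁶| = 1.25×10⁻⁵ T.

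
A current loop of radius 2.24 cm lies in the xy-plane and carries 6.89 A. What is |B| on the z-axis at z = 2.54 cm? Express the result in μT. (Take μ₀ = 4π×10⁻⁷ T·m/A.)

B ≈ 55.9 μT

On the axis of a circular loop, B = μ₀IR² / [2(R²+z²)^(3/2)].
R² + z² = (0.0224)² + (0.0254)² = 0.001147 m², and (R²+z²)^(3/2) = 3.88×10⁻⁵ m³.
B = (4π×10⁻⁷ × 6.89 × 0.0005018) / (2 × 3.88×10⁻⁵) = 5.59×10⁻⁵ T.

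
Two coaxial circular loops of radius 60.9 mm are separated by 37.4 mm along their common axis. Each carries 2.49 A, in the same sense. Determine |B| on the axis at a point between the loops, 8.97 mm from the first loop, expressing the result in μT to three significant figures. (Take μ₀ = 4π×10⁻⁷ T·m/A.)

Each loop contributes B = μ₀IR²/[2(R²+z²)^(3/2)] on the axis, with z measured from that loop.
Loop 1 (z = 0.00897 m): B₁ = 2.49×10⁻⁵ T. Loop 2 (z = 0.02843 m): B₂ = 1.91×10⁻⁵ T.
The fields add: B = B₁ + B₂ = 4.40×10⁻⁵ T.

B ≈ 44.0 μT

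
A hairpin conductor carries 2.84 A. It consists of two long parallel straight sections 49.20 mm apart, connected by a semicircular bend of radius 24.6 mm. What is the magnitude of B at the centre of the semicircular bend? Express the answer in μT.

B ≈ 59.4 μT

The semicircular arc contributes B_arc = μ₀I·π/(4πR) = μ₀I/(4R) = 3.63×10⁻⁵ T.
Each semi-infinite lead is at perpendicular distance R = 0.0246 m from the centre, with the perpendicular foot at its near end, so it contributes μ₀I/(4πR); both point the same way, together 2.31×10⁻⁵ T.
Arc and leads all point the same direction: B = 3.63×10⁻⁵ + 2.31×10⁻⁵ = 5.94×10⁻⁵ T.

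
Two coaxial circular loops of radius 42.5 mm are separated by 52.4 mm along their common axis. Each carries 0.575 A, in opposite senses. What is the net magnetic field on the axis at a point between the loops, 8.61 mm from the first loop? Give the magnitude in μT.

Each loop contributes B = μ₀IR²/[2(R²+z²)^(3/2)] on the axis, with z measured from that loop.
Loop 1 (z = 0.00861 m): B₁ = 8.00×10⁻⁶ T. Loop 2 (z = 0.04379 m): B₂ = 2.87×10⁻⁶ T.
The fields oppose: B = |B₁ − B₂| = 5.13×10⁻⁶ T.

B ≈ 5.13 μT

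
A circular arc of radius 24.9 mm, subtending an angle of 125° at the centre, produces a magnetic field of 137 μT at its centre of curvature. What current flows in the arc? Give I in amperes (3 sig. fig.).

I ≈ 15.6 A

For a circular arc, B = μ₀Iφ/(4πR) with φ in radians; here φ = 2.182 rad.
So I = 4πRB/(μ₀φ) = 4π × 0.0249 × 1.37×10⁻⁴ / (4π×10⁻⁷ × 2.182) = 15.6 A.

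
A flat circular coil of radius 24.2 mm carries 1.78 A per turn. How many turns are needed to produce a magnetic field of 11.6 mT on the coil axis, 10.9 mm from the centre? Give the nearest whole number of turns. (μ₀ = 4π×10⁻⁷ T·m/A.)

N = 331

For an N-turn coil, B = Nμ₀IR²/[2(R²+z²)^(3/2)]. A single turn gives B₁ = 3.50×10⁻⁵ T with R = 0.0242 m, z = 0.0109 m.
N = B/B₁ = 1.16×10⁻² / 3.50×10⁻⁵ = 331.13.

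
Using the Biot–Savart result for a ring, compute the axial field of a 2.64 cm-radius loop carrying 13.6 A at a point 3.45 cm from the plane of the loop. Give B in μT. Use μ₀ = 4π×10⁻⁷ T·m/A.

B ≈ 72.6 μT

On the axis of a circular loop, B = μ₀IR² / [2(R²+z²)^(3/2)].
R² + z² = (0.0264)² + (0.0345)² = 0.001887 m², and (R²+z²)^(3/2) = 8.20×10⁻⁵ m³.
B = (4π×10⁻⁷ × 13.6 × 0.000697) / (2 × 8.20×10⁻⁵) = 7.26×10⁻⁵ T.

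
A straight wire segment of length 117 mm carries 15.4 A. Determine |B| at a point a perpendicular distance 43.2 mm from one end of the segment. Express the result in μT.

For a finite straight segment, B = (μ₀I/4πd)(sinθ₁ + sinθ₂), where θ₁, θ₂ are the angles from the perpendicular to each end.
The perpendicular foot is at one end, so the two end-offsets along the wire are 0 and L = 0.117 m.
sinθ₁ = 0/√(0²+0.0432²) = 0.0000; sinθ₂ = 0.117/√(0.117²+0.0432²) = 0.9381.
B = (4π×10⁻⁷ × 15.4) / (4π × 0.0432) × (0.0000 + 0.9381) = 3.34×10⁻⁵ T.

B ≈ 33.4 μT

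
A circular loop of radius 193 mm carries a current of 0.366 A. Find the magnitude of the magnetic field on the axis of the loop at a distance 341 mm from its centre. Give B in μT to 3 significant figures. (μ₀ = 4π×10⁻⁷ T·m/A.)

On the axis of a circular loop, B = μ₀IR² / [2(R²+z²)^(3/2)].
R² + z² = (0.193)² + (0.341)² = 0.1535 m², and (R²+z²)^(3/2) = 6.02×10⁻² m³.
B = (4π×10⁻⁷ × 0.366 × 0.03725) / (2 × 6.02×10⁻²) = 1.42×10⁻⁷ T.

B ≈ 0.142 μT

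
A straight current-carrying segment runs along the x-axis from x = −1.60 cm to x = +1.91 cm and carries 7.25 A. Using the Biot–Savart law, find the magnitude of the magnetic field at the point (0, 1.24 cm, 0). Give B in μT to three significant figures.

B ≈ 95.3 μT

For a finite straight segment, B = (μ₀I/4πd)(sinθ₁ + sinθ₂), where θ₁, θ₂ are the angles from the perpendicular to each end.
The perpendicular distance is d = 0.0124 m; the end-offsets along the wire are a = 0.016 m and b = 0.0191 m.
sinθ₁ = 0.016/√(0.016²+0.0124²) = 0.7904; sinθ₂ = 0.0191/√(0.0191²+0.0124²) = 0.8387.
B = (4π×10⁻⁷ × 7.25) / (4π × 0.0124) × (0.7904 + 0.8387) = 9.53×10⁻⁵ T.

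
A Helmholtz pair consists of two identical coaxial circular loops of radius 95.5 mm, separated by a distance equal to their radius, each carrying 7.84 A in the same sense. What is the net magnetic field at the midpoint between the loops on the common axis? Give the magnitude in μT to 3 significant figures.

B ≈ 73.8 μT

Each loop contributes B = μ₀IR²/[2(R²+z²)^(3/2)] on the axis, with z measured from that loop.
Loop 1 (z = 0.04775 m): B₁ = 3.69×10⁻⁵ T. Loop 2 (z = 0.04775 m): B₂ = 3.69×10⁻⁵ T.
The fields add: B = B₁ + B₂ = 7.38×10⁻⁵ T.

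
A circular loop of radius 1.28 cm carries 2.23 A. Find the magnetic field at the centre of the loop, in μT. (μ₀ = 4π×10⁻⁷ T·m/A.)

B ≈ 109 μT

At the centre of a circular loop the Biot–Savart law gives B = μ₀I/(2R).
B = (4π×10⁻⁷ × 2.23) / (2 × 0.0128) = 1.09×10⁻⁴ T.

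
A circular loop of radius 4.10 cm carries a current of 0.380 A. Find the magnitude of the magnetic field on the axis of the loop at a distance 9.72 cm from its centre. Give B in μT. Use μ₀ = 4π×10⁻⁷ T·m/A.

B ≈ 0.342 μT

On the axis of a circular loop, B = μ₀IR² / [2(R²+z²)^(3/2)].
R² + z² = (0.041)² + (0.0972)² = 0.01113 m², and (R²+z²)^(3/2) = 1.17×10⁻³ m³.
B = (4π×10⁻⁷ × 0.380 × 0.001681) / (2 × 1.17×10⁻³) = 3.42×10⁻⁷ T.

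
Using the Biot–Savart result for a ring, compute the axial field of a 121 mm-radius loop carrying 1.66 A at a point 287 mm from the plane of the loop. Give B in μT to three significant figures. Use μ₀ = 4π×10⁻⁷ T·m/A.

On the axis of a circular loop, B = μ₀IR² / [2(R²+z²)^(3/2)].
R² + z² = (0.121)² + (0.287)² = 0.09701 m², and (R²+z²)^(3/2) = 3.02×10⁻² m³.
B = (4π×10⁻⁷ × 1.66 × 0.01464) / (2 × 3.02×10⁻²) = 5.05×10⁻⁷ T.

B ≈ 0.505 μT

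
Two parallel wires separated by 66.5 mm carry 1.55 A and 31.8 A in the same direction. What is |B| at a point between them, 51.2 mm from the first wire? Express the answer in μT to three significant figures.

Each long wire gives B = μ₀I/(2πd). Distances are d₁ = 0.0512 m and d₂ = 0.0153 m.
B₁ = 6.05×10⁻⁶ T, B₂ = 4.16×10⁻⁴ T.
Between parallel currents the two contributions point in opposite directions, so they subtract. B = |B₁ − B₂| = |6.05×10⁻⁶ − 4.16×10⁻⁴| = 4.10×10⁻⁴ T.

B ≈ 410 μT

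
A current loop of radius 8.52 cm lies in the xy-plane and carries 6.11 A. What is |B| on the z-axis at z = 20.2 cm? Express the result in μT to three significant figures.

On the axis of a circular loop, B = μ₀IR² / [2(R²+z²)^(3/2)].
R² + z² = (0.0852)² + (0.202)² = 0.04806 m², and (R²+z²)^(3/2) = 1.05×10⁻² m³.
B = (4π×10⁻⁷ × 6.11 × 0.007259) / (2 × 1.05×10⁻²) = 2.64×10⁻⁶ T.

B ≈ 2.64 μT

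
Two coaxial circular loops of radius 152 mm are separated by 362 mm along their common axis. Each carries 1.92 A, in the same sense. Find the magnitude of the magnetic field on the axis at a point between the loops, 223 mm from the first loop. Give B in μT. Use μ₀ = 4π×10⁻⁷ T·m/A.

Each loop contributes B = μ₀IR²/[2(R²+z²)^(3/2)] on the axis, with z measured from that loop.
Loop 1 (z = 0.223 m): B₁ = 1.42×10⁻⁶ T. Loop 2 (z = 0.139 m): B₂ = 3.19×10⁻⁶ T.
The fields add: B = B₁ + B₂ = 4.61×10⁻⁶ T.

B ≈ 4.61 μT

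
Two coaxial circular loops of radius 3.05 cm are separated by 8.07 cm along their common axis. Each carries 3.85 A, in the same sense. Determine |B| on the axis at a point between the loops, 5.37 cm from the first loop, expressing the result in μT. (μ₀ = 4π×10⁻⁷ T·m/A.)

B ≈ 42.8 μT

Each loop contributes B = μ₀IR²/[2(R²+z²)^(3/2)] on the axis, with z measured from that loop.
Loop 1 (z = 0.0537 m): B₁ = 9.55×10⁻⁶ T. Loop 2 (z = 0.027 m): B₂ = 3.33×10⁻⁵ T.
The fields add: B = B₁ + B₂ = 4.28×10⁻⁵ T.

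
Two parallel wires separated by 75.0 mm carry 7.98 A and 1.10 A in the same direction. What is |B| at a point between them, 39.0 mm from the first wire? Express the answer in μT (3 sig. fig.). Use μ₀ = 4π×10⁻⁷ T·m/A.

Each long wire gives B = μ₀I/(2πd). Distances are d₁ = 0.039 m and d₂ = 0.036 m.
B₁ = 4.09×10⁻⁵ T, B₂ = 6.11×10⁻⁶ T.
Between parallel currents the two contributions point in opposite directions, so they subtract. B = |B₁ − B₂| = |4.09×10⁻⁵ − 6.11×10⁻⁶| = 3.48×10⁻⁵ T.

B ≈ 34.8 μT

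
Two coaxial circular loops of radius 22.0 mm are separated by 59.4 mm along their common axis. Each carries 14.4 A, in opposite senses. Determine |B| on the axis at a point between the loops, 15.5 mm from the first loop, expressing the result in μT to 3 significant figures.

B ≈ 188 μT

Each loop contributes B = μ₀IR²/[2(R²+z²)^(3/2)] on the axis, with z measured from that loop.
Loop 1 (z = 0.0155 m): B₁ = 2.25×10⁻⁴ T. Loop 2 (z = 0.0439 m): B₂ = 3.70×10⁻⁵ T.
The fields oppose: B = |B₁ − B₂| = 1.88×10⁻⁴ T.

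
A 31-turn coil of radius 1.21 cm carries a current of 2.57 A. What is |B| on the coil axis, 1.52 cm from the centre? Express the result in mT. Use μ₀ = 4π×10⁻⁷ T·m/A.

B ≈ 0.999 mT

For an N-turn flat coil, B = Nμ₀IR²/[2(R²+z²)^(3/2)] with R = 0.0121 m, z = 0.0152 m.
B = 31 × 3.22×10⁻⁵ T = 9.99×10⁻⁴ T.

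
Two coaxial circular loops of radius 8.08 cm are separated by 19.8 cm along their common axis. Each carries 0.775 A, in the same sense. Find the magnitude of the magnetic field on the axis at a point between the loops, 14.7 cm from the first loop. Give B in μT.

Each loop contributes B = μ₀IR²/[2(R²+z²)^(3/2)] on the axis, with z measured from that loop.
Loop 1 (z = 0.147 m): B₁ = 6.74×10⁻⁷ T. Loop 2 (z = 0.051 m): B₂ = 3.64×10⁻⁶ T.
The fields add: B = B₁ + B₂ = 4.32×10⁻⁶ T.

B ≈ 4.32 μT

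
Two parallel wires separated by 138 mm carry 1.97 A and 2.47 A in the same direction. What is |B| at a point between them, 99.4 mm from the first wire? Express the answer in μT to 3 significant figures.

B ≈ 8.83 μT

Each long wire gives B = μ₀I/(2πd). Distances are d₁ = 0.0994 m and d₂ = 0.0386 m.
B₁ = 3.96×10⁻⁶ T, B₂ = 1.28×10⁻⁵ T.
Between parallel currents the two contributions point in opposite directions, so they subtract. B = |B₁ − B₂| = |3.96×10⁻⁶ − 1.28×10⁻⁵| = 8.83×10⁻⁶ T.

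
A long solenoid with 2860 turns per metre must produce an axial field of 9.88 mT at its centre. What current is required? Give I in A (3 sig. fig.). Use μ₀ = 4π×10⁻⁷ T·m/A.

Inside a long solenoid B = μ₀nI with n = 2860 m⁻¹, so I = B/(μ₀n).
I = 9.88×10⁻³ / (4π×10⁻⁷ × 2860) = 2.75 A.

I ≈ 2.75 A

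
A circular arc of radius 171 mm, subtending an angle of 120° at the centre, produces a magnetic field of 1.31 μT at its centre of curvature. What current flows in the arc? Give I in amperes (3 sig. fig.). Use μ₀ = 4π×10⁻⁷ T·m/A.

For a circular arc, B = μ₀Iφ/(4πR) with φ in radians; here φ = 2.094 rad.
So I = 4πRB/(μ₀φ) = 4π × 0.171 × 1.31×10⁻⁶ / (4π×10⁻⁷ × 2.094) = 1.07 A.

I ≈ 1.07 A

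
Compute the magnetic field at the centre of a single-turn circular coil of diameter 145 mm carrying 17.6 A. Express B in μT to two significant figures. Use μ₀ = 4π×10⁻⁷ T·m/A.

At the centre of a circular loop the Biot–Savart law gives B = μ₀I/(2R) (so R = 0.0725 m).
B = (4π×10⁻⁷ × 17.6) / (2 × 0.0725) = 1.53×10⁻⁴ T.

B ≈ 150 μT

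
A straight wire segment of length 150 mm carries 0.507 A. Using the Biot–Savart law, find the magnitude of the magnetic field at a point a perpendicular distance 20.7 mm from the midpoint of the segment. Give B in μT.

B ≈ 4.72 μT

For a finite straight segment, B = (μ₀I/4πd)(sinθ₁ + sinθ₂), where θ₁, θ₂ are the angles from the perpendicular to each end.
The perpendicular from the point meets the wire at its midpoint, so each end is L/2 = 0.075 m away along the wire.
sinθ₁ = 0.075/√(0.075²+0.0207²) = 0.9640; sinθ₂ = 0.075/√(0.075²+0.0207²) = 0.9640.
B = (4π×10⁻⁷ × 0.507) / (4π × 0.0207) × (0.9640 + 0.9640) = 4.72×10⁻⁶ T.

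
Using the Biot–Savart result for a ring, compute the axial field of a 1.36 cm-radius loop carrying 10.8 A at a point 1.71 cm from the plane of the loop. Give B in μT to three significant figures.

On the axis of a circular loop, B = μ₀IR² / [2(R²+z²)^(3/2)].
R² + z² = (0.0136)² + (0.0171)² = 0.0004774 m², and (R²+z²)^(3/2) = 1.04×10⁻⁵ m³.
B = (4π×10⁻⁷ × 10.8 × 0.000185) / (2 × 1.04×10⁻⁵) = 1.20×10⁻⁴ T.

B ≈ 120 μT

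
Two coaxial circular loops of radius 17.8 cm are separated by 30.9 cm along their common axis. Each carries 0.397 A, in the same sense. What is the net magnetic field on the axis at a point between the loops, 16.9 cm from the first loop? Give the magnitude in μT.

Each loop contributes B = μ₀IR²/[2(R²+z²)^(3/2)] on the axis, with z measured from that loop.
Loop 1 (z = 0.169 m): B₁ = 5.34×10⁻⁷ T. Loop 2 (z = 0.14 m): B₂ = 6.81×10⁻⁷ T.
The fields add: B = B₁ + B₂ = 1.21×10⁻⁶ T.

B ≈ 1.21 μT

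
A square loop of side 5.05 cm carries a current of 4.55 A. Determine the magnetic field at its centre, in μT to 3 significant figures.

Each side is a finite straight segment at perpendicular distance d = a/(2 tan(π/4)) = 0.02525 m from the centre, with end-angles ±π/4.
One side contributes B₁ = (μ₀I/4πd)·2 sin(π/4) = 2.55×10⁻⁵ T.
All 4 sides add in the same direction: B = 4 × 2.55×10⁻⁵ = 1.02×10⁻⁴ T.

B ≈ 102 μT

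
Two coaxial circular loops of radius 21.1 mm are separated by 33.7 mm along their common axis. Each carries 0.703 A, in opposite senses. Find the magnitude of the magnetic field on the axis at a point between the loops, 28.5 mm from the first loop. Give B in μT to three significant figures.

B ≈ 14.8 μT

Each loop contributes B = μ₀IR²/[2(R²+z²)^(3/2)] on the axis, with z measured from that loop.
Loop 1 (z = 0.0285 m): B₁ = 4.41×10⁻⁶ T. Loop 2 (z = 0.0052 m): B₂ = 1.92×10⁻⁵ T.
The fields oppose: B = |B₁ − B₂| = 1.48×10⁻⁵ T.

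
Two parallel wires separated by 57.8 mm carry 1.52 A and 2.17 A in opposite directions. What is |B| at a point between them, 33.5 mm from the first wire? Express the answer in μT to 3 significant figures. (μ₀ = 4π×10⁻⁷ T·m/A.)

Each long wire gives B = μ₀I/(2πd). Distances are d₁ = 0.0335 m and d₂ = 0.0243 m.
B₁ = 9.07×10⁻⁶ T, B₂ = 1.79×10⁻⁵ T.
Between antiparallel currents both contributions point the same way, so they add. B = B₁ + B₂ = 9.07×10⁻⁶ + 1.79×10⁻⁵ = 2.69×10⁻⁵ T.

B ≈ 26.9 μT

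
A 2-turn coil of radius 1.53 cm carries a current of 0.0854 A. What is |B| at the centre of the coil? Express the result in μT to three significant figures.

B ≈ 7.01 μT

For an N-turn flat coil, B = Nμ₀I/(2R) with R = 0.0153 m.
B = 2 × 3.51×10⁻⁶ T = 7.01×10⁻⁶ T.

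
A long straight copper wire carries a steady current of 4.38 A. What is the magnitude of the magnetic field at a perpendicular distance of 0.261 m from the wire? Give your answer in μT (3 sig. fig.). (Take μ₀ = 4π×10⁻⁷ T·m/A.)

For an infinitely long straight wire, B = μ₀I/(2πd).
B = (4π×10⁻⁷ × 4.38) / (2π × 0.261) = 3.36×10⁻⁶ T.

B ≈ 3.36 μT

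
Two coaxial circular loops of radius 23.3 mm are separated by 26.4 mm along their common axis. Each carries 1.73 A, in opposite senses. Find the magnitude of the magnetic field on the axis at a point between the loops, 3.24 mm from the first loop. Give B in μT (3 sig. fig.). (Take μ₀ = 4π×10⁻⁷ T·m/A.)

Each loop contributes B = μ₀IR²/[2(R²+z²)^(3/2)] on the axis, with z measured from that loop.
Loop 1 (z = 0.00324 m): B₁ = 4.53×10⁻⁵ T. Loop 2 (z = 0.02316 m): B₂ = 1.66×10⁻⁵ T.
The fields oppose: B = |B₁ − B₂| = 2.87×10⁻⁵ T.

B ≈ 28.7 μT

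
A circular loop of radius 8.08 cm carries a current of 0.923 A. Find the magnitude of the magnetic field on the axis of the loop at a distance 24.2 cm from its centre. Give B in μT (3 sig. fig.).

On the axis of a circular loop, B = μ₀IR² / [2(R²+z²)^(3/2)].
R² + z² = (0.0808)² + (0.242)² = 0.06509 m², and (R²+z²)^(3/2) = 1.66×10⁻² m³.
B = (4π×10⁻⁷ × 0.923 × 0.006529) / (2 × 1.66×10⁻²) = 2.28×10⁻⁷ T.

B ≈ 0.228 μT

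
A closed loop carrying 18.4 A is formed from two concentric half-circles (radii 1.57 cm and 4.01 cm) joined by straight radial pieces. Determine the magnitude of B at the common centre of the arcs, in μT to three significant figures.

The radial connectors point toward the centre, so dl × r̂ = 0 and they contribute nothing.
Each semicircle gives μ₀I/(4R): inner arc 3.68×10⁻⁴ T, outer arc 1.44×10⁻⁴ T.
The two arcs carry current in opposite angular senses, so their fields oppose: B = |3.68×10⁻⁴ − 1.44×10⁻⁴| = 2.24×10⁻⁴ T.

B ≈ 224 μT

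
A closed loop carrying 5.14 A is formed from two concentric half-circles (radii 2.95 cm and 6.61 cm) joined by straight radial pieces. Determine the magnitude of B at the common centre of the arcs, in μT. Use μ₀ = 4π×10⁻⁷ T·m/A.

B ≈ 30.3 μT

The radial connectors point toward the centre, so dl × r̂ = 0 and they contribute nothing.
Each semicircle gives μ₀I/(4R): inner arc 5.47×10⁻⁵ T, outer arc 2.44×10⁻⁵ T.
The two arcs carry current in opposite angular senses, so their fields oppose: B = |5.47×10⁻⁵ − 2.44×10⁻⁵| = 3.03×10⁻⁵ T.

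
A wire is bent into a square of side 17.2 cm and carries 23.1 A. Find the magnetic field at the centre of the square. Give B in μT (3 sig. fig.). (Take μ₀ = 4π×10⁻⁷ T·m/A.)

B ≈ 152 μT

Each side is a finite straight segment at perpendicular distance d = a/(2 tan(π/4)) = 0.086 m from the centre, with end-angles ±π/4.
One side contributes B₁ = (μ₀I/4πd)·2 sin(π/4) = 3.80×10⁻⁵ T.
All 4 sides add in the same direction: B = 4 × 3.80×10⁻⁵ = 1.52×10⁻⁴ T.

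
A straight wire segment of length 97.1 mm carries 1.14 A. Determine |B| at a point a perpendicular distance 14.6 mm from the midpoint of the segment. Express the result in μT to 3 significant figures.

For a finite straight segment, B = (μ₀I/4πd)(sinθ₁ + sinθ₂), where θ₁, θ₂ are the angles from the perpendicular to each end.
The perpendicular from the point meets the wire at its midpoint, so each end is L/2 = 0.04855 m away along the wire.
sinθ₁ = 0.04855/√(0.04855²+0.0146²) = 0.9576; sinθ₂ = 0.04855/√(0.04855²+0.0146²) = 0.9576.
B = (4π×10⁻⁷ × 1.14) / (4π × 0.0146) × (0.9576 + 0.9576) = 1.50×10⁻⁵ T.

B ≈ 15.0 μT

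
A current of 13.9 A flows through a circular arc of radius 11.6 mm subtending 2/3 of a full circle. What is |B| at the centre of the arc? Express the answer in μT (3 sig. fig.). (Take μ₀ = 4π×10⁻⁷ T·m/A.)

The Biot–Savart field of a circular arc at its centre is B = μ₀Iφ/(4πR), with φ = 4.189 rad.
B = (4π×10⁻⁷ × 13.9 × 4.189) / (4π × 0.0116) = 5.02×10⁻⁴ T.

B ≈ 502 μT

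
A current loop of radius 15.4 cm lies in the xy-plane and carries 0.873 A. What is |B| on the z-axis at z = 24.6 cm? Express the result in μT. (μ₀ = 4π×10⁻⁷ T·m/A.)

B ≈ 0.532 μT

On the axis of a circular loop, B = μ₀IR² / [2(R²+z²)^(3/2)].
R² + z² = (0.154)² + (0.246)² = 0.08423 m², and (R²+z²)^(3/2) = 2.44×10⁻² m³.
B = (4π×10⁻⁷ × 0.873 × 0.02372) / (2 × 2.44×10⁻²) = 5.32×10⁻⁷ T.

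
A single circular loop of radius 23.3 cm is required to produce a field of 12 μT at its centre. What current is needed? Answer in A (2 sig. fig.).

I ≈ 4.4 A

At the centre of a circular loop B = μ₀I/(2R), so I = 2RB/μ₀.
With R = 0.233 m, I = 2 × 0.233 × 1.20×10⁻⁵ / (4π×10⁻⁷) = 4.45 A.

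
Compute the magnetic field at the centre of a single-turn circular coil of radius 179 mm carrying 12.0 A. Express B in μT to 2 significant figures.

B ≈ 42 μT

At the centre of a circular loop the Biot–Savart law gives B = μ₀I/(2R).
B = (4π×10⁻⁷ × 12.0) / (2 × 0.179) = 4.21×10⁻⁵ T.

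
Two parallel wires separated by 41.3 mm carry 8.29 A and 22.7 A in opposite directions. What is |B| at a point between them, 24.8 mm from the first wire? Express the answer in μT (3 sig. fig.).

B ≈ 342 μT

Each long wire gives B = μ₀I/(2πd). Distances are d₁ = 0.0248 m and d₂ = 0.0165 m.
B₁ = 6.69×10⁻⁵ T, B₂ = 2.75×10⁻⁴ T.
Between antiparallel currents both contributions point the same way, so they add. B = B₁ + B₂ = 6.69×10⁻⁵ + 2.75×10⁻⁴ = 3.42×10⁻⁴ T.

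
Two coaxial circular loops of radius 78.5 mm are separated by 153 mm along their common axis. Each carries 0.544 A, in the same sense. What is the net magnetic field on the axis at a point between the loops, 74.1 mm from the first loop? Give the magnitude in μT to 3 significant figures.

Each loop contributes B = μ₀IR²/[2(R²+z²)^(3/2)] on the axis, with z measured from that loop.
Loop 1 (z = 0.0741 m): B₁ = 1.67×10⁻⁶ T. Loop 2 (z = 0.0789 m): B₂ = 1.53×10⁻⁶ T.
The fields add: B = B₁ + B₂ = 3.20×10⁻⁶ T.

B ≈ 3.20 μT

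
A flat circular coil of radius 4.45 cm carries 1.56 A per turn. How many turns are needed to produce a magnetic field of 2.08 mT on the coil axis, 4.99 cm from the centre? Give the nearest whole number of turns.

N = 320

For an N-turn coil, B = Nμ₀IR²/[2(R²+z²)^(3/2)]. A single turn gives B₁ = 6.49×10⁻⁶ T with R = 0.0445 m, z = 0.0499 m.
N = B/B₁ = 2.08×10⁻³ / 6.49×10⁻⁶ = 320.29.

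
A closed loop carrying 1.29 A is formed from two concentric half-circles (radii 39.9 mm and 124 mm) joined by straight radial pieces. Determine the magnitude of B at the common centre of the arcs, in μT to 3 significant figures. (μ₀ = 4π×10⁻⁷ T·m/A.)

B ≈ 6.89 μT

The radial connectors point toward the centre, so dl × r̂ = 0 and they contribute nothing.
Each semicircle gives μ₀I/(4R): inner arc 1.02×10⁻⁵ T, outer arc 3.27×10⁻⁶ T.
The two arcs carry current in opposite angular senses, so their fields oppose: B = |1.02×10⁻⁵ − 3.27×10⁻⁶| = 6.89×10⁻⁶ T.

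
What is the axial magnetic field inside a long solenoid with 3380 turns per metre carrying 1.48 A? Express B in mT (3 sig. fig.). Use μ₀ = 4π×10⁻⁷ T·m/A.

Inside a long solenoid, B = μ₀nI with n = 3380 turns/m.
B = 4π×10⁻⁷ × 3380 × 1.48 = 6.29×10⁻³ T.

B ≈ 6.29 mT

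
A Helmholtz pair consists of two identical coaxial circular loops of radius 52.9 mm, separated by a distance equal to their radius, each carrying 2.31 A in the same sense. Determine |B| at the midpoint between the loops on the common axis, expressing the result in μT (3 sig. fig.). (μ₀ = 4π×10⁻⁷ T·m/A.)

Each loop contributes B = μ₀IR²/[2(R²+z²)^(3/2)] on the axis, with z measured from that loop.
Loop 1 (z = 0.02645 m): B₁ = 1.96×10⁻⁵ T. Loop 2 (z = 0.02645 m): B₂ = 1.96×10⁻⁵ T.
The fields add: B = B₁ + B₂ = 3.93×10⁻⁵ T.

B ≈ 39.3 μT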